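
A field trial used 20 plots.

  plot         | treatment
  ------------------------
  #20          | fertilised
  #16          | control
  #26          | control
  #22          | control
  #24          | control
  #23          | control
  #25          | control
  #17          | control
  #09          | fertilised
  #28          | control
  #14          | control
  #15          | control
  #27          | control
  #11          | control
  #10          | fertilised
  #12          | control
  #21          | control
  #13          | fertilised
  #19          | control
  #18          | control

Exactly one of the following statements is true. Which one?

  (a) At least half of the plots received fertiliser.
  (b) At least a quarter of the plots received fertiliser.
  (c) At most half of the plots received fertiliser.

|A| = 20, |A ∩ B| = 4, |A ∖ B| = 16.
(a) requires |A ∩ B| ≥ |A ∖ B|: false.
(b) requires |A ∩ B| / |A| ≥ 1/4: false.
(c) requires |A ∩ B| ≤ |A ∖ B|: true.

(c)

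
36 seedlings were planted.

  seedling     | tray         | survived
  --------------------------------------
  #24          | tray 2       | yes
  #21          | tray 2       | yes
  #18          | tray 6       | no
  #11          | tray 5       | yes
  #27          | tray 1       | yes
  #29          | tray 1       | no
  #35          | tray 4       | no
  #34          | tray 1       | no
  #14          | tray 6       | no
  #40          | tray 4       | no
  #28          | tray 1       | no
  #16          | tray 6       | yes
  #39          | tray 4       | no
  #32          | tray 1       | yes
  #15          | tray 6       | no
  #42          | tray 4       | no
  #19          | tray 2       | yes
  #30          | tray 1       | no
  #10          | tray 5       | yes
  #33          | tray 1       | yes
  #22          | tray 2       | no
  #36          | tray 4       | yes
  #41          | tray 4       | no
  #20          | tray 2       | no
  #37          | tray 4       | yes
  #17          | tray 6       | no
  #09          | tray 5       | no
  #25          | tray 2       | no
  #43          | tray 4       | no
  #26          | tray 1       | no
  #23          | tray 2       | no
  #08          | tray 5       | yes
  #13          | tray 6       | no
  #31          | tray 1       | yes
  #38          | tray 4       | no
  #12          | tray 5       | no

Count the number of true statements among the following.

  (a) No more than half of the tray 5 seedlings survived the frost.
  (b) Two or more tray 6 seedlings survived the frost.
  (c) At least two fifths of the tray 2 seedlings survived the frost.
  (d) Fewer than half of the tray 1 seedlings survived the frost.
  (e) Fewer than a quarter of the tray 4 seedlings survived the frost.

3

(a) tray 5: |A| = 5, |A ∩ B| = 3; needs |A ∩ B| ≤ |A ∖ B| — false.
(b) tray 6: |A| = 6, |A ∩ B| = 1; needs |A ∩ B| ≥ 2 — false.
(c) tray 2: |A| = 7, |A ∩ B| = 3; needs |A ∩ B| / |A| ≥ 2/5 — true.
(d) tray 1: |A| = 9, |A ∩ B| = 4; needs |A ∩ B| < |A ∖ B| — true.
(e) tray 4: |A| = 9, |A ∩ B| = 2; needs |A ∩ B| / |A| < 1/4 — true.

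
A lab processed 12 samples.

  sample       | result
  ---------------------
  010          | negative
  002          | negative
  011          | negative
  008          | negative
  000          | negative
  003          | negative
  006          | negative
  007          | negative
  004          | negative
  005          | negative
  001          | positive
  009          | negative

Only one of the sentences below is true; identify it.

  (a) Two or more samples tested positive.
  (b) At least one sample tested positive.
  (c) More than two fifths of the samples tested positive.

|A| = 12, |A ∩ B| = 1, |A ∖ B| = 11.
(a) requires |A ∩ B| ≥ 2: false.
(b) requires A ∩ B ≠ ∅ (|A ∩ B| ≥ 1): true.
(c) requires |A ∩ B| / |A| > 2/5: false.

(b)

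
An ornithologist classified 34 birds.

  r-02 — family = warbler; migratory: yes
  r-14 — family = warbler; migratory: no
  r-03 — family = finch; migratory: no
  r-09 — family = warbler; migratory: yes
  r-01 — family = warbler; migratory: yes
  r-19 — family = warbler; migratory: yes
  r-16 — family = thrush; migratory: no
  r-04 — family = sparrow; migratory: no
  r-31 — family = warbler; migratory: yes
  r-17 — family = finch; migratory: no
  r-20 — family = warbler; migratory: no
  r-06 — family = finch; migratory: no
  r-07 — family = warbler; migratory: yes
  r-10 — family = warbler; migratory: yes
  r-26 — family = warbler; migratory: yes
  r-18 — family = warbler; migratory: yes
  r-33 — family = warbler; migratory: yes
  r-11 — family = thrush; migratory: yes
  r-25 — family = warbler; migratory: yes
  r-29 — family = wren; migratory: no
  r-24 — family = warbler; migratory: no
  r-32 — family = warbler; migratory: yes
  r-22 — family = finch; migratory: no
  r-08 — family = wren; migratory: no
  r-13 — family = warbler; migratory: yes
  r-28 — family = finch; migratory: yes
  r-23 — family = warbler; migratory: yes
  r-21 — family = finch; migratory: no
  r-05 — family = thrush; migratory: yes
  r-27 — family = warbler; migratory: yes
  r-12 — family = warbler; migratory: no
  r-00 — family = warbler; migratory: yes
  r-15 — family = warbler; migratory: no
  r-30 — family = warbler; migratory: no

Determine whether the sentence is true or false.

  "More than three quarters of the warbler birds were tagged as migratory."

False

The determiner here denotes the relation: |A ∩ B| / |A| > 3/4.
|A| = 22, |A ∩ B| = 16, |A ∖ B| = 6.
|A ∩ B|/|A| = 16/22, so the statement is false.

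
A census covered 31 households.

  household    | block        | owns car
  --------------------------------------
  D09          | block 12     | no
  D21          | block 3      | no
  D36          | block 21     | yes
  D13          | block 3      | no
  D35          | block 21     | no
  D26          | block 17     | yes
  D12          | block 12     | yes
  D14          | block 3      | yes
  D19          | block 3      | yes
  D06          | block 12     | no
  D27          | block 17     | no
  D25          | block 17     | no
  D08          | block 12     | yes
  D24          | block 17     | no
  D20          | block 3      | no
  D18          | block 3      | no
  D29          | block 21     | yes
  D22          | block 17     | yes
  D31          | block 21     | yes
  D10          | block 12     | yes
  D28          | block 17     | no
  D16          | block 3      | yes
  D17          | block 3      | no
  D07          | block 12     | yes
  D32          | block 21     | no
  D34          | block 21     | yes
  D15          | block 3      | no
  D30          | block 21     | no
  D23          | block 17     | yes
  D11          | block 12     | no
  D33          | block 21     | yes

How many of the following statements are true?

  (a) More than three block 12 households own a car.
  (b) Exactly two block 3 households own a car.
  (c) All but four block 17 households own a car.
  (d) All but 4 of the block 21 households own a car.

2

(a) block 12: |A| = 7, |A ∩ B| = 4; needs |A ∩ B| > 3 — true.
(b) block 3: |A| = 9, |A ∩ B| = 3; needs |A ∩ B| = 2 — false.
(c) block 17: |A| = 7, |A ∩ B| = 3; needs |A ∖ B| = 4 — true.
(d) block 21: |A| = 8, |A ∩ B| = 5; needs |A ∖ B| = 4 — false.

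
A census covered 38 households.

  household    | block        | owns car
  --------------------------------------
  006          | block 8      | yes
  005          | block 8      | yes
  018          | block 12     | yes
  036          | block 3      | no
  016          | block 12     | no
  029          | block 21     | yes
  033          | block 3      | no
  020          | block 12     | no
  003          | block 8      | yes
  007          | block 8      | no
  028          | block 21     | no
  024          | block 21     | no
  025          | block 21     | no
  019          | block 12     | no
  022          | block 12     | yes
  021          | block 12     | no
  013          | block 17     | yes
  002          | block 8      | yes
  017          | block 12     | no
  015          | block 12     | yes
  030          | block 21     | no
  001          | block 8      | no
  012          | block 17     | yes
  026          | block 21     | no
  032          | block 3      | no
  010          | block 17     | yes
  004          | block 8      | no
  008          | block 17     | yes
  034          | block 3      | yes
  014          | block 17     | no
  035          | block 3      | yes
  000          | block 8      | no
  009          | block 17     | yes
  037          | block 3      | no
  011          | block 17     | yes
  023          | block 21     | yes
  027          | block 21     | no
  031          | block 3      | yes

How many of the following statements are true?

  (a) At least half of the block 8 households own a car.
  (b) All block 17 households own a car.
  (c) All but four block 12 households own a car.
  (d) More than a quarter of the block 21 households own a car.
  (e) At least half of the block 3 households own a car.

1

(a) block 8: |A| = 8, |A ∩ B| = 4; needs |A ∩ B| ≥ |A ∖ B| — true.
(b) block 17: |A| = 7, |A ∩ B| = 6; needs A ⊆ B, i.e. every element of A is in B (|A ∖ B| = 0) — false.
(c) block 12: |A| = 8, |A ∩ B| = 3; needs |A ∖ B| = 4 — false.
(d) block 21: |A| = 8, |A ∩ B| = 2; needs |A ∩ B| / |A| > 1/4 — false.
(e) block 3: |A| = 7, |A ∩ B| = 3; needs |A ∩ B| ≥ |A ∖ B| — false.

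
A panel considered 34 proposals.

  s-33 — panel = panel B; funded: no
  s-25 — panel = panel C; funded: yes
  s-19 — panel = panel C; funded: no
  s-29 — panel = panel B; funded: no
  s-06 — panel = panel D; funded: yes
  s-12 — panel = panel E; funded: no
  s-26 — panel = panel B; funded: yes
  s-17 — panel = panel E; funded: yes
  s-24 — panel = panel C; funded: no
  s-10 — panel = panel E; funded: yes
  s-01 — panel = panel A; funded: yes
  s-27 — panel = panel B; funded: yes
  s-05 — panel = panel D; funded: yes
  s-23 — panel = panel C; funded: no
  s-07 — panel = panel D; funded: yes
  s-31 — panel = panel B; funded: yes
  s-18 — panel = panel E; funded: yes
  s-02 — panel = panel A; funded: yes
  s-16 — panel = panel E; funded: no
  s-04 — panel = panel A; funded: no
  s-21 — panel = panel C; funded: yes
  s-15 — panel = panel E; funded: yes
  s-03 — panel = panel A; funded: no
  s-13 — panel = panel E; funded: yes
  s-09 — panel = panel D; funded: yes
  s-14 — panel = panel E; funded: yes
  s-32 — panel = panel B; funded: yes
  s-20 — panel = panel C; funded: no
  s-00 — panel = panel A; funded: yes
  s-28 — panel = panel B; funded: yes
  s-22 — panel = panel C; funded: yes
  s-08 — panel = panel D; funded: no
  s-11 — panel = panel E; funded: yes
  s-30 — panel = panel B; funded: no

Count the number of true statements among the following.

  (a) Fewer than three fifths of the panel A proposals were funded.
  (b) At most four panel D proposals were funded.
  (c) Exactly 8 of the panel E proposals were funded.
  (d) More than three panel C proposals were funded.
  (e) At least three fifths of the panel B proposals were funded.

(a) panel A: |A| = 5, |A ∩ B| = 3; needs |A ∩ B| / |A| < 3/5 — false.
(b) panel D: |A| = 5, |A ∩ B| = 4; needs |A ∩ B| ≤ 4 — true.
(c) panel E: |A| = 9, |A ∩ B| = 7; needs |A ∩ B| = 8 — false.
(d) panel C: |A| = 7, |A ∩ B| = 3; needs |A ∩ B| > 3 — false.
(e) panel B: |A| = 8, |A ∩ B| = 5; needs |A ∩ B| / |A| ≥ 3/5 — true.

2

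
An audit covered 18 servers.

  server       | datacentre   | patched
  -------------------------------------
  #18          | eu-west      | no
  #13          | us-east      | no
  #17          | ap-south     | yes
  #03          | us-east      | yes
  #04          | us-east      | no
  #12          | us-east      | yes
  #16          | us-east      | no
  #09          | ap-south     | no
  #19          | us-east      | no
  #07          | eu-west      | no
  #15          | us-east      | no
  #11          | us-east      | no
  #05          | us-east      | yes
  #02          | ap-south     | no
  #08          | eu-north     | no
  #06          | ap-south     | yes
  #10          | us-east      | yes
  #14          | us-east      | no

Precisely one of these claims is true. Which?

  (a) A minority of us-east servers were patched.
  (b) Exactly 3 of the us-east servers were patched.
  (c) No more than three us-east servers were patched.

(a)

|A| = 11, |A ∩ B| = 4, |A ∖ B| = 7.
(a) requires |A ∩ B| < |A ∖ B|: true.
(b) requires |A ∩ B| = 3: false.
(c) requires |A ∩ B| ≤ 3: false.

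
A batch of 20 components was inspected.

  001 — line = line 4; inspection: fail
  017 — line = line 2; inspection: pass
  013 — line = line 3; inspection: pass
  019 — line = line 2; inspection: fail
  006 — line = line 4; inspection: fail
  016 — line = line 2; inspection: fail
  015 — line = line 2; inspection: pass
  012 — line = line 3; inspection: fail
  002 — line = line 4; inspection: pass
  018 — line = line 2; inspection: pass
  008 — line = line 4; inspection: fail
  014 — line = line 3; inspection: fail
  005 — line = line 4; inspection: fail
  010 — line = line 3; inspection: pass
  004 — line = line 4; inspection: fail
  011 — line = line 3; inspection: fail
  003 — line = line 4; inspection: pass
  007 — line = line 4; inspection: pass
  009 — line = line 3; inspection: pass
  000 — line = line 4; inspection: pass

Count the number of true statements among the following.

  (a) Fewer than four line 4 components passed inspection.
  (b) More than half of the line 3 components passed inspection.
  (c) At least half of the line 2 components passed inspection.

(a) line 4: |A| = 9, |A ∩ B| = 4; needs |A ∩ B| < 4 — false.
(b) line 3: |A| = 6, |A ∩ B| = 3; needs |A ∩ B| > |A ∖ B| — false.
(c) line 2: |A| = 5, |A ∩ B| = 3; needs |A ∩ B| ≥ |A ∖ B| — true.

1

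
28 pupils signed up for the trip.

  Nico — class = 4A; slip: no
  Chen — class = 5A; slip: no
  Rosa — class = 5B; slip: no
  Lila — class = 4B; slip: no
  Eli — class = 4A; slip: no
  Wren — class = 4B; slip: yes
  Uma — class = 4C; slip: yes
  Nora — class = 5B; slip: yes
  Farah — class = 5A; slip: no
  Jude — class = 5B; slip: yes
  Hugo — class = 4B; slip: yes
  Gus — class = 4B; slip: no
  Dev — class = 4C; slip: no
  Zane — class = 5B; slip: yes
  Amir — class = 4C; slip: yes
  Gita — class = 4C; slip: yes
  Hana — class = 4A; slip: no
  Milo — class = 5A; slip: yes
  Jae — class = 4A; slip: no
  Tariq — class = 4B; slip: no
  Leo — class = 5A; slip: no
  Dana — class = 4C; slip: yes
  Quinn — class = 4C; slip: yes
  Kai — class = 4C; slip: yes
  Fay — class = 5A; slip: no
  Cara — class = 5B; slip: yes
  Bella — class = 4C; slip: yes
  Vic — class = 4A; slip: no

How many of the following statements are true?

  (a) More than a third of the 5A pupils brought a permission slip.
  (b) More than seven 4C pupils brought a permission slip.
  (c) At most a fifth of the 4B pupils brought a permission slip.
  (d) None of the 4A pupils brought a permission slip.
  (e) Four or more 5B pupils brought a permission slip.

(a) 5A: |A| = 5, |A ∩ B| = 1; needs |A ∩ B| / |A| > 1/3 — false.
(b) 4C: |A| = 8, |A ∩ B| = 7; needs |A ∩ B| > 7 — false.
(c) 4B: |A| = 5, |A ∩ B| = 2; needs |A ∩ B| / |A| ≤ 1/5 — false.
(d) 4A: |A| = 5, |A ∩ B| = 0; needs A ∩ B = ∅ (|A ∩ B| = 0) — true.
(e) 5B: |A| = 5, |A ∩ B| = 4; needs |A ∩ B| ≥ 4 — true.

2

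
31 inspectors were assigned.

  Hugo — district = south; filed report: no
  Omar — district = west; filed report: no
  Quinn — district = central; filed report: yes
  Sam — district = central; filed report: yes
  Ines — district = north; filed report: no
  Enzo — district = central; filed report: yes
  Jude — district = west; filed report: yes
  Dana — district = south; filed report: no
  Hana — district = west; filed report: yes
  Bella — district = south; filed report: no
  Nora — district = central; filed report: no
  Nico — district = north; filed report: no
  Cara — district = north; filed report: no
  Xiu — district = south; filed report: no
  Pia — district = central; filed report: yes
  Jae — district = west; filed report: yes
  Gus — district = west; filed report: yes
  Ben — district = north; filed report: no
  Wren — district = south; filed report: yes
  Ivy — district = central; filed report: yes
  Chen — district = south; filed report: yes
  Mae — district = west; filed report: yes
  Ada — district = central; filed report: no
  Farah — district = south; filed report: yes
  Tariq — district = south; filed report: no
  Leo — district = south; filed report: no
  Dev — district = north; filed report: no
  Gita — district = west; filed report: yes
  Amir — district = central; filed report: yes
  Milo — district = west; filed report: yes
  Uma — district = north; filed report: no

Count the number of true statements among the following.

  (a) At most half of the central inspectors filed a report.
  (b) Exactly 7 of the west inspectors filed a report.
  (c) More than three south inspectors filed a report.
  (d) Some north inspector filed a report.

1

(a) central: |A| = 8, |A ∩ B| = 6; needs |A ∩ B| ≤ |A ∖ B| — false.
(b) west: |A| = 8, |A ∩ B| = 7; needs |A ∩ B| = 7 — true.
(c) south: |A| = 9, |A ∩ B| = 3; needs |A ∩ B| > 3 — false.
(d) north: |A| = 6, |A ∩ B| = 0; needs A ∩ B ≠ ∅ (|A ∩ B| ≥ 1) — false.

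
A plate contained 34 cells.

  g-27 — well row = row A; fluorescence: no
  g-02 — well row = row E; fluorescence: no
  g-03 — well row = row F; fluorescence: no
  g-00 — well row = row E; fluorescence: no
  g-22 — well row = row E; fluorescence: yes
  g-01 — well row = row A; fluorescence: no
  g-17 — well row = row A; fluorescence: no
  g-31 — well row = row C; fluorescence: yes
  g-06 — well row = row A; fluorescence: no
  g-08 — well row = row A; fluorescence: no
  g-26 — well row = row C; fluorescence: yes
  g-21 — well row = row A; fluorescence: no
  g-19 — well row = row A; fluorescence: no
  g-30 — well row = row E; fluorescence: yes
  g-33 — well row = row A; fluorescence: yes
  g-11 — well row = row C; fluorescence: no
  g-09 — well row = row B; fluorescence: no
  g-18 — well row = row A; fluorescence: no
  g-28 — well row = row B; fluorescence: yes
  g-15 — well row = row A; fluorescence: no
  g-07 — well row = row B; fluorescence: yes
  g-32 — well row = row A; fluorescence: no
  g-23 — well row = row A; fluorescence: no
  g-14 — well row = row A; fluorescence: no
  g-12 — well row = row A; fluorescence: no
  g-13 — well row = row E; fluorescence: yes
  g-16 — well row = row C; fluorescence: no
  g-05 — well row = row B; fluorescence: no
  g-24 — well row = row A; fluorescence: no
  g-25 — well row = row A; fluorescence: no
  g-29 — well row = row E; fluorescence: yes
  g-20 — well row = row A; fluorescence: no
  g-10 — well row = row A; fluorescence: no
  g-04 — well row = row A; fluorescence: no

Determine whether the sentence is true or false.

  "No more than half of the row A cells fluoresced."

'No more than half of the row A cells fluoresced' holds iff |A ∩ B| ≤ |A ∖ B|.
|A| = 19, |A ∩ B| = 1, |A ∖ B| = 18.
1 < 18, so the statement is true.

True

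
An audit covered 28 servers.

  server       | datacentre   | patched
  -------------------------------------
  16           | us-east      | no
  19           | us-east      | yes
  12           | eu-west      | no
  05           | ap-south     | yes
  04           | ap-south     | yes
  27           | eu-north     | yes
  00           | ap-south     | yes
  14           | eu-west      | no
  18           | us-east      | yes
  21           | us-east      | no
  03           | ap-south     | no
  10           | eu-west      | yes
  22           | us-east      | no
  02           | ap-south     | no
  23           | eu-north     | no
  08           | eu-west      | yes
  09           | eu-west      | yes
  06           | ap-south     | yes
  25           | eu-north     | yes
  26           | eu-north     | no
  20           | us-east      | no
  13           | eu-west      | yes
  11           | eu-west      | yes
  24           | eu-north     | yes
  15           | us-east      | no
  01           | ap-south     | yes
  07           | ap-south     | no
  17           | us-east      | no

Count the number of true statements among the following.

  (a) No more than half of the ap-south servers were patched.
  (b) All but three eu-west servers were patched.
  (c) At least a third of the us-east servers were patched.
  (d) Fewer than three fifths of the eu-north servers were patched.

0

(a) ap-south: |A| = 8, |A ∩ B| = 5; needs |A ∩ B| ≤ |A ∖ B| — false.
(b) eu-west: |A| = 7, |A ∩ B| = 5; needs |A ∖ B| = 3 — false.
(c) us-east: |A| = 8, |A ∩ B| = 2; needs |A ∩ B| / |A| ≥ 1/3 — false.
(d) eu-north: |A| = 5, |A ∩ B| = 3; needs |A ∩ B| / |A| < 3/5 — false.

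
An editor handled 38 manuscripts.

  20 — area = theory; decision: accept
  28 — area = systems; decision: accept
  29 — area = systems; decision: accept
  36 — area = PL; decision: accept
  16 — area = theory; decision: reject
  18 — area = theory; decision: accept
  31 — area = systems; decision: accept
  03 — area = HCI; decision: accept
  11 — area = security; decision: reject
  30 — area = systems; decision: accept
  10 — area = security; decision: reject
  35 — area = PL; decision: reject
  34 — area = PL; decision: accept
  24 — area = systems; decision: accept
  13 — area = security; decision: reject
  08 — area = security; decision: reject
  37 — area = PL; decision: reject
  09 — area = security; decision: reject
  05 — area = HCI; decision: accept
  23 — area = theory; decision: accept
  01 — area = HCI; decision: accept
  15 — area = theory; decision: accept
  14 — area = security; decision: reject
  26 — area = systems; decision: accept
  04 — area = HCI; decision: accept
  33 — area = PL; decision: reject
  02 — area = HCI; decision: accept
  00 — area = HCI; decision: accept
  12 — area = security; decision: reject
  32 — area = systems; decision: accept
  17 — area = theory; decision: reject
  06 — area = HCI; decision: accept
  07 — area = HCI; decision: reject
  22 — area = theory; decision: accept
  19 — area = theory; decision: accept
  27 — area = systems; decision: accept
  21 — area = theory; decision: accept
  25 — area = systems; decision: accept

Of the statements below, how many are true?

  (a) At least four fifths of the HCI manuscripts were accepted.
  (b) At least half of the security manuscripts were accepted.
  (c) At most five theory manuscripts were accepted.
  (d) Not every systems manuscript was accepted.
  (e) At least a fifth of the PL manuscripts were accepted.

(a) HCI: |A| = 8, |A ∩ B| = 7; needs |A ∩ B| / |A| ≥ 4/5 — true.
(b) security: |A| = 7, |A ∩ B| = 0; needs |A ∩ B| ≥ |A ∖ B| — false.
(c) theory: |A| = 9, |A ∩ B| = 7; needs |A ∩ B| ≤ 5 — false.
(d) systems: |A| = 9, |A ∩ B| = 9; needs A ⊄ B (|A ∖ B| ≥ 1) — false.
(e) PL: |A| = 5, |A ∩ B| = 2; needs |A ∩ B| / |A| ≥ 1/5 — true.

2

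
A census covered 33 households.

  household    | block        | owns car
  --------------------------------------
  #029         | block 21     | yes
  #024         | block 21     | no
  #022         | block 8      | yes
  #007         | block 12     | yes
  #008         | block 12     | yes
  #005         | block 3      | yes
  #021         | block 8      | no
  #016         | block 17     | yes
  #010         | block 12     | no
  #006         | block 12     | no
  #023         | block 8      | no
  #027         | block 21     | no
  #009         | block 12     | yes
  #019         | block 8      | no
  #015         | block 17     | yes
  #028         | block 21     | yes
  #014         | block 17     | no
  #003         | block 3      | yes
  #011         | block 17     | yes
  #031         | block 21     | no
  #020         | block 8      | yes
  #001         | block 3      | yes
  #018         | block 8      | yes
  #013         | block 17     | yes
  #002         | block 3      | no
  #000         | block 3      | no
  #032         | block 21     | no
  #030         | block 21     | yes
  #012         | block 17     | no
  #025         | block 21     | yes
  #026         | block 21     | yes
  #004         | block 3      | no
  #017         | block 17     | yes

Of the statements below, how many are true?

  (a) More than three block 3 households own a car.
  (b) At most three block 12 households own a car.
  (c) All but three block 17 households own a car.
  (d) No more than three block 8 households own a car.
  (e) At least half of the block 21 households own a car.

3

(a) block 3: |A| = 6, |A ∩ B| = 3; needs |A ∩ B| > 3 — false.
(b) block 12: |A| = 5, |A ∩ B| = 3; needs |A ∩ B| ≤ 3 — true.
(c) block 17: |A| = 7, |A ∩ B| = 5; needs |A ∖ B| = 3 — false.
(d) block 8: |A| = 6, |A ∩ B| = 3; needs |A ∩ B| ≤ 3 — true.
(e) block 21: |A| = 9, |A ∩ B| = 5; needs |A ∩ B| ≥ |A ∖ B| — true.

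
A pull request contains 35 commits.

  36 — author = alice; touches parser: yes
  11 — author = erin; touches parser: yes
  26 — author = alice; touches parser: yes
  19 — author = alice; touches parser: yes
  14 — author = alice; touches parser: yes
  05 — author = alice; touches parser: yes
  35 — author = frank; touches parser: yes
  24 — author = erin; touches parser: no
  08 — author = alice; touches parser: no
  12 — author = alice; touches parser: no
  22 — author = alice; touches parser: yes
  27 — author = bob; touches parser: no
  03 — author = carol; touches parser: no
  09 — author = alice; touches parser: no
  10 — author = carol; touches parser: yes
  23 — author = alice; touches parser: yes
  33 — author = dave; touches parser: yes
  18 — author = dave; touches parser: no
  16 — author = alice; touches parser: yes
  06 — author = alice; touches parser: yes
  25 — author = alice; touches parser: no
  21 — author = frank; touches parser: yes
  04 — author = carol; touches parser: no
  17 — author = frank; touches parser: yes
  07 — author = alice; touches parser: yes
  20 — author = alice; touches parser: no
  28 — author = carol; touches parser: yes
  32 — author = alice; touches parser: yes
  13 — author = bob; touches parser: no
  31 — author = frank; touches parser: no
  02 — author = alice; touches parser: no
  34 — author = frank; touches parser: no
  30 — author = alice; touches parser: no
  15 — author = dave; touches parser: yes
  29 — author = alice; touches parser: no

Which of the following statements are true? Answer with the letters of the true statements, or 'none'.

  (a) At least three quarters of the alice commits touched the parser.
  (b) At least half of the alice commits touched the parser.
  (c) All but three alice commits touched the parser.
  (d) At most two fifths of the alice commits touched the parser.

|A| = 19, |A ∩ B| = 11, |A ∖ B| = 8.
(a) |A ∩ B| / |A| ≥ 3/4: fails.
(b) |A ∩ B| ≥ |A ∖ B|: holds.
(c) |A ∖ B| = 3: fails.
(d) |A ∩ B| / |A| ≤ 2/5: fails.

(b)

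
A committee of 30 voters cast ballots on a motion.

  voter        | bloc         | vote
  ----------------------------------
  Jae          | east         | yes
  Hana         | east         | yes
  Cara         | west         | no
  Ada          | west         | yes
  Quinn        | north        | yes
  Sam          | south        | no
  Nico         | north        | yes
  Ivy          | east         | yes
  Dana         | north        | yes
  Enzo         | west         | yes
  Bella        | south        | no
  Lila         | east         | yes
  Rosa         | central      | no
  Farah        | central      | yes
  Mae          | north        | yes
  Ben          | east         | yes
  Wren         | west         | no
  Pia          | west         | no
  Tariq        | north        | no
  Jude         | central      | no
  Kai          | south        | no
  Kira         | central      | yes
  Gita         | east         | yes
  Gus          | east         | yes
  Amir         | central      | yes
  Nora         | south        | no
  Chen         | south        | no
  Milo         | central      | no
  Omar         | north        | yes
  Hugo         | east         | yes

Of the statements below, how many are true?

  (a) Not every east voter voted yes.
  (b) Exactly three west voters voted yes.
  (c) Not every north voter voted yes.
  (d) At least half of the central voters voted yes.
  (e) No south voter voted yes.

3

(a) east: |A| = 8, |A ∩ B| = 8; needs A ⊄ B (|A ∖ B| ≥ 1) — false.
(b) west: |A| = 5, |A ∩ B| = 2; needs |A ∩ B| = 3 — false.
(c) north: |A| = 6, |A ∩ B| = 5; needs A ⊄ B (|A ∖ B| ≥ 1) — true.
(d) central: |A| = 6, |A ∩ B| = 3; needs |A ∩ B| ≥ |A ∖ B| — true.
(e) south: |A| = 5, |A ∩ B| = 0; needs A ∩ B = ∅ (|A ∩ B| = 0) — true.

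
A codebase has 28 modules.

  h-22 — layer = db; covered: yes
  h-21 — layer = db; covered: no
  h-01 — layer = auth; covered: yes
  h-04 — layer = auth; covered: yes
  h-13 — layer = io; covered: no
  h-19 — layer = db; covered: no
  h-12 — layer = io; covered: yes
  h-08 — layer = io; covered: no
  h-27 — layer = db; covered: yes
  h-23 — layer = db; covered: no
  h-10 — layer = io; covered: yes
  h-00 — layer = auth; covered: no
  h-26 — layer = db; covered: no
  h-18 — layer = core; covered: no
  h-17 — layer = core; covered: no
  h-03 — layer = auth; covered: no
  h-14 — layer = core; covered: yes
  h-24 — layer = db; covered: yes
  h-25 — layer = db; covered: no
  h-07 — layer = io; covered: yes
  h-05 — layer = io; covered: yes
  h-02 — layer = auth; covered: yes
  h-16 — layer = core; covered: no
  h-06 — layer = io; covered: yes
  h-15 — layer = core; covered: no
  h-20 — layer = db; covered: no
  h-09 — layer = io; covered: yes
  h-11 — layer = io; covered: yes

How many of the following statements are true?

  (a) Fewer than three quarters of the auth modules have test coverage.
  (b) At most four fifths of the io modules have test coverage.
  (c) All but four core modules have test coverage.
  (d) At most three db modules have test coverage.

4

(a) auth: |A| = 5, |A ∩ B| = 3; needs |A ∩ B| / |A| < 3/4 — true.
(b) io: |A| = 9, |A ∩ B| = 7; needs |A ∩ B| / |A| ≤ 4/5 — true.
(c) core: |A| = 5, |A ∩ B| = 1; needs |A ∖ B| = 4 — true.
(d) db: |A| = 9, |A ∩ B| = 3; needs |A ∩ B| ≤ 3 — true.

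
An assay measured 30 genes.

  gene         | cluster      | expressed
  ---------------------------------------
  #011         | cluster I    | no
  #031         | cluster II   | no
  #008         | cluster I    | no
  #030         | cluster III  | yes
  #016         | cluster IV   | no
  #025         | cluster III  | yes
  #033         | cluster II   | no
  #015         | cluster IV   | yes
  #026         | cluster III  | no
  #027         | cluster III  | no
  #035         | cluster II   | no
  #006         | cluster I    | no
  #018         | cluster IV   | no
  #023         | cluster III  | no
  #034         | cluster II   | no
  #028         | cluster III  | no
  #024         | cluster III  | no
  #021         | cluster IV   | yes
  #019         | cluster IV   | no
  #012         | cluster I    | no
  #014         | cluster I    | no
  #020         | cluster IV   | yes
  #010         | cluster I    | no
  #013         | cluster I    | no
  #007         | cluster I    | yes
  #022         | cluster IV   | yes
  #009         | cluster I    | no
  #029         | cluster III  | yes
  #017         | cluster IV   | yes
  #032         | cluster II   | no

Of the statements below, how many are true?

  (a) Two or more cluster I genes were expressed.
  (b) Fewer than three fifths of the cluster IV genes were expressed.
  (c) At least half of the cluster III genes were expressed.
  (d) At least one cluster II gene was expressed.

(a) cluster I: |A| = 9, |A ∩ B| = 1; needs |A ∩ B| ≥ 2 — false.
(b) cluster IV: |A| = 8, |A ∩ B| = 5; needs |A ∩ B| / |A| < 3/5 — false.
(c) cluster III: |A| = 8, |A ∩ B| = 3; needs |A ∩ B| ≥ |A ∖ B| — false.
(d) cluster II: |A| = 5, |A ∩ B| = 0; needs A ∩ B ≠ ∅ (|A ∩ B| ≥ 1) — false.

0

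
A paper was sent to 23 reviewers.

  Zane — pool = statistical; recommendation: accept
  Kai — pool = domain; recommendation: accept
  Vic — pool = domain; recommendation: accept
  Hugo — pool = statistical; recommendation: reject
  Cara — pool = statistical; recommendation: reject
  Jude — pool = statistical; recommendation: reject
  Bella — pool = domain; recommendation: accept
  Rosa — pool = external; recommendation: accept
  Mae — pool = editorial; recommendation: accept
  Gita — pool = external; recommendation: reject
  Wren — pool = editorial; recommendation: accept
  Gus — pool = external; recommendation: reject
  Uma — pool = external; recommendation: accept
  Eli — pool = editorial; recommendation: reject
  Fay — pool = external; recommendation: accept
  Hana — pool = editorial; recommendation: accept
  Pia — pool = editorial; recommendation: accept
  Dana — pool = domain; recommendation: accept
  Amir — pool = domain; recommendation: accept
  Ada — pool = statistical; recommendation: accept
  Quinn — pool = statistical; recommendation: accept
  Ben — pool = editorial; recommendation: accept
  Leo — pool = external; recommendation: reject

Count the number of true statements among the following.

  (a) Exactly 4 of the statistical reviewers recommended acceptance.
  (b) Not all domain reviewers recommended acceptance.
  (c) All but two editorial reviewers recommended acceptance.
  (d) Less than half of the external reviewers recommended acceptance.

(a) statistical: |A| = 6, |A ∩ B| = 3; needs |A ∩ B| = 4 — false.
(b) domain: |A| = 5, |A ∩ B| = 5; needs A ⊄ B (|A ∖ B| ≥ 1) — false.
(c) editorial: |A| = 6, |A ∩ B| = 5; needs |A ∖ B| = 2 — false.
(d) external: |A| = 6, |A ∩ B| = 3; needs |A ∩ B| < |A ∖ B| — false.

0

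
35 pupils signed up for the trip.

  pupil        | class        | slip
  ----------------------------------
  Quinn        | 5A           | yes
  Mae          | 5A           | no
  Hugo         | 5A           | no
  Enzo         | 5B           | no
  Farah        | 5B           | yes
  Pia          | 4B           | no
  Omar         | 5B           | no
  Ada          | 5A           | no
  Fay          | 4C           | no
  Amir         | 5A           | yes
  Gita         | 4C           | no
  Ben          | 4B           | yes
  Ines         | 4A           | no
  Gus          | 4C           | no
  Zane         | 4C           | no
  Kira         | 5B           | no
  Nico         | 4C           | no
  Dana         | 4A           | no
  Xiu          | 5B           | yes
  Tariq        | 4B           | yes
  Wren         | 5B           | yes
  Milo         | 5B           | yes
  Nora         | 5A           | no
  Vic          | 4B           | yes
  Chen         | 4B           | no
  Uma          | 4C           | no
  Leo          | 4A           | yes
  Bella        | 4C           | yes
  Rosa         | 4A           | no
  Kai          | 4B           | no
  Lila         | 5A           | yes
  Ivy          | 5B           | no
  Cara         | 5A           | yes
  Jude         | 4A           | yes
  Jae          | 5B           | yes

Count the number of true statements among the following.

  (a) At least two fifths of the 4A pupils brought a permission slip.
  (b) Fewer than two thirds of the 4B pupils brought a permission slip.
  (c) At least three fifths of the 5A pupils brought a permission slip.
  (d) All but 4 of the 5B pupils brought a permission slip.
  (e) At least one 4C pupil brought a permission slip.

(a) 4A: |A| = 5, |A ∩ B| = 2; needs |A ∩ B| / |A| ≥ 2/5 — true.
(b) 4B: |A| = 6, |A ∩ B| = 3; needs |A ∩ B| / |A| < 2/3 — true.
(c) 5A: |A| = 8, |A ∩ B| = 4; needs |A ∩ B| / |A| ≥ 3/5 — false.
(d) 5B: |A| = 9, |A ∩ B| = 5; needs |A ∖ B| = 4 — true.
(e) 4C: |A| = 7, |A ∩ B| = 1; needs A ∩ B ≠ ∅ (|A ∩ B| ≥ 1) — true.

4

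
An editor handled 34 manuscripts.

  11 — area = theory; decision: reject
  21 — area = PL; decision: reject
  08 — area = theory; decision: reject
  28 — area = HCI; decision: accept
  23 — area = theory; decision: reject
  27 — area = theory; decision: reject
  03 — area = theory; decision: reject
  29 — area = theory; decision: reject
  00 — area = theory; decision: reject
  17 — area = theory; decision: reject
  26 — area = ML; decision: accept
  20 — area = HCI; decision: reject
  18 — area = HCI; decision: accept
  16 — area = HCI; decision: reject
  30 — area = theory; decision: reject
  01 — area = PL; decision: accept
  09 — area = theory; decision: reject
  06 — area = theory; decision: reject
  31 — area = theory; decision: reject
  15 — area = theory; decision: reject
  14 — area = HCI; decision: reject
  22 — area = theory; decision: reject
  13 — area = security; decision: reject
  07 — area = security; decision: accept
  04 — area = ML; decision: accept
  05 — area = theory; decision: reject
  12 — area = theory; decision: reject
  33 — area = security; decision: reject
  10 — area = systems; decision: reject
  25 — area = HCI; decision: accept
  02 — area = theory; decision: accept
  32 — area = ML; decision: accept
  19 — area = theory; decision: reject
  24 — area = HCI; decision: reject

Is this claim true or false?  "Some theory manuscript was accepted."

True

The determiner here denotes the relation: A ∩ B ≠ ∅ (|A ∩ B| ≥ 1).
|A| = 18, |A ∩ B| = 1, |A ∖ B| = 17.
So the statement is true.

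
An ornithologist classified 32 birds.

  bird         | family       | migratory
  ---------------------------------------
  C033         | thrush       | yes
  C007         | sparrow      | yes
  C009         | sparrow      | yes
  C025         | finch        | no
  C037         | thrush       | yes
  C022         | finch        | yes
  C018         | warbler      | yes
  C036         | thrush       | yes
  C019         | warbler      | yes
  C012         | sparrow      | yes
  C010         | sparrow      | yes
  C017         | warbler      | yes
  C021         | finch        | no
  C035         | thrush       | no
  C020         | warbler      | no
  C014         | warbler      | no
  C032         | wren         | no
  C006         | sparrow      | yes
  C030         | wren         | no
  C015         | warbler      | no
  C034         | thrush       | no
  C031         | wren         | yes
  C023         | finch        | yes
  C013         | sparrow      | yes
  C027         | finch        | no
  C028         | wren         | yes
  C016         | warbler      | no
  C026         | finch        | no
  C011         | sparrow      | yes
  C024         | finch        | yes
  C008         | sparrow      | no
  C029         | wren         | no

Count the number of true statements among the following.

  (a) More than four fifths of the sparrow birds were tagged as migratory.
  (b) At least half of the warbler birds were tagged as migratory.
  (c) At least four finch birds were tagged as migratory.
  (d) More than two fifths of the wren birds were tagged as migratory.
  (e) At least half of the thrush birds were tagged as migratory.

(a) sparrow: |A| = 8, |A ∩ B| = 7; needs |A ∩ B| / |A| > 4/5 — true.
(b) warbler: |A| = 7, |A ∩ B| = 3; needs |A ∩ B| ≥ |A ∖ B| — false.
(c) finch: |A| = 7, |A ∩ B| = 3; needs |A ∩ B| ≥ 4 — false.
(d) wren: |A| = 5, |A ∩ B| = 2; needs |A ∩ B| / |A| > 2/5 — false.
(e) thrush: |A| = 5, |A ∩ B| = 3; needs |A ∩ B| ≥ |A ∖ B| — true.

2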